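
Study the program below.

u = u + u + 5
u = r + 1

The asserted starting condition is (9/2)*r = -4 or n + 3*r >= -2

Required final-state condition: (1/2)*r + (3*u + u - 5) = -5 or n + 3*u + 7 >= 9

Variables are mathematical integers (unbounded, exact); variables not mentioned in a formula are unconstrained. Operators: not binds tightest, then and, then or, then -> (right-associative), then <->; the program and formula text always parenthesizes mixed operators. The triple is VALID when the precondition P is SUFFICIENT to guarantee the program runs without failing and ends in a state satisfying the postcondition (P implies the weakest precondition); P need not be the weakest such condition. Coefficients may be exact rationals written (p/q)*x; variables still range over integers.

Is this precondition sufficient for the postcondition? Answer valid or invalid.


Working backward. After the program, the postcondition (1/2)*r + (3*u + u - 5) = -5 or n + 3*u + 7 >= 9 must hold; in canonical form it is (1/2)*r + 4*u = 0 or n + 3*u >= 2.
Before u := r + 1: (9/2)*r = -4 or n + 3*r >= -1
Before u := u + u + 5: (9/2)*r = -4 or n + 3*r >= -1
The weakest precondition is (9/2)*r = -4 or n + 3*r >= -1.
Check whether (9/2)*r = -4 or n + 3*r >= -2 implies it.
Countermodel: at the initial state n = -2, r = 0, the precondition holds but the weakest precondition fails.
Answer: invalid


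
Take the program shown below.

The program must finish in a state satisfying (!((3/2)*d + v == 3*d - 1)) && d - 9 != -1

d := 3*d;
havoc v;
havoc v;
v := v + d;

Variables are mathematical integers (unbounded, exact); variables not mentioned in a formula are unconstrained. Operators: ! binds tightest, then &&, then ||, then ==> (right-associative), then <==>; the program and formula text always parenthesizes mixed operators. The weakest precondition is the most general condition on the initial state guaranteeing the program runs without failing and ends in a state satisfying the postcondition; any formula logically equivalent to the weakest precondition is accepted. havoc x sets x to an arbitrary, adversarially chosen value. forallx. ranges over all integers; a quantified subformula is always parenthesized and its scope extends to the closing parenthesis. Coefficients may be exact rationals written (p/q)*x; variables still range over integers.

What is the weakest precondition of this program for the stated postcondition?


Working backward. After the program, the postcondition (!((3/2)*d + v == 3*d - 1)) && d - 9 != -1 must hold; in canonical form it is (!(v == (3/2)*d - 1)) && d != 8.
Before v := v + d: (!(v == (1/2)*d - 1)) && d != 8
Before havoc v: forall v_1. ((!(v_1 == (1/2)*d - 1)) && d != 8)
Before havoc v: forall v_1. ((!(v_1 == (1/2)*d - 1)) && d != 8)
Before d := 3*d: forall v_1. ((!(v_1 == (3/2)*d - 1)) && 3*d != 8)
Answer: WP = forall v_1. ((!(v_1 == (3/2)*d - 1)) && 3*d != 8)


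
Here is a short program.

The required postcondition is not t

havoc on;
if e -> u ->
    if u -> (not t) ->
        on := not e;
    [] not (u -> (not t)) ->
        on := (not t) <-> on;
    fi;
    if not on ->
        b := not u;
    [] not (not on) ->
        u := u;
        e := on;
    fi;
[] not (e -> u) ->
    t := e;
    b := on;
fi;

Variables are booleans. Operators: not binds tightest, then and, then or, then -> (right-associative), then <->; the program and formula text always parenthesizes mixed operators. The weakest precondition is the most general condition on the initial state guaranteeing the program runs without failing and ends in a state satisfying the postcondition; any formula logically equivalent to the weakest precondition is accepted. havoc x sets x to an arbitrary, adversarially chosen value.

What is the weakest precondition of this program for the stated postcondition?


Working backward. After the program, not t must hold.
Then branch requires ((u -> (not t)) -> ((e -> (not t)) and ((not e) -> (not t)))) and ((not (u -> (not t))) -> (((not ((not t) <-> on)) -> (not t)) and (((not t) <-> on) -> (not t)))); else branch requires not e.
Before the if: ((e -> u) -> (((u -> (not t)) -> ((e -> (not t)) and ((not e) -> (not t)))) and ((not (u -> (not t))) -> (((not ((not t) <-> on)) -> (not t)) and (((not t) <-> on) -> (not t)))))) and ((not (e -> u)) -> (not e))
Before havoc on: ((e -> u) -> (((u -> (not t)) -> ((e -> (not t)) and ((not e) -> (not t)))) and ((not (u -> (not t))) -> (t -> (not t))))) and ((not (e -> u)) -> (not e))
Answer: WP = ((e -> u) -> (((u -> (not t)) -> ((e -> (not t)) and ((not e) -> (not t)))) and ((not (u -> (not t))) -> (t -> (not t))))) and ((not (e -> u)) -> (not e))


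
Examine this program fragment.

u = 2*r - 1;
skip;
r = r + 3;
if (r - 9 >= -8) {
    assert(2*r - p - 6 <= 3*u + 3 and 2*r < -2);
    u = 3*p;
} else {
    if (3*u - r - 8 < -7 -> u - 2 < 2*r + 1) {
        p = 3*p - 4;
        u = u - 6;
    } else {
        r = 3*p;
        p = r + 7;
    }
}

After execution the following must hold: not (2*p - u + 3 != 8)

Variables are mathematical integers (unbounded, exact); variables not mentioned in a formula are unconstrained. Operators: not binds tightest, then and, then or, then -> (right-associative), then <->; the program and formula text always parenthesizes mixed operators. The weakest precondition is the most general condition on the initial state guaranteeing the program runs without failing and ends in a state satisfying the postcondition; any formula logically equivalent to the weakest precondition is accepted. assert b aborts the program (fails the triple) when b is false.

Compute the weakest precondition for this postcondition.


Working backward. After the program, the postcondition not (2*p - u + 3 != 8) must hold; in canonical form it is not (2*p != u + 5).
Then branch requires 2*r <= p + 3*u + 9 and 2*r < -2 and (not (p != -5)); else branch requires ((3*u < r + 1 -> u < 2*r + 3) -> (not (6*p != u + 7))) and ((not (3*u < r + 1 -> u < 2*r + 3)) -> (not (6*p != u - 9))).
Before the if: (r >= 1 -> (2*r <= p + 3*u + 9 and 2*r < -2 and (not (p != -5)))) and ((not (r >= 1)) -> (((3*u < r + 1 -> u < 2*r + 3) -> (not (6*p != u + 7))) and ((not (3*u < r + 1 -> u < 2*r + 3)) -> (not (6*p != u - 9)))))
Before r := r + 3: (r >= -2 -> (2*r <= p + 3*u + 3 and 2*r < -8 and (not (p != -5)))) and ((not (r >= -2)) -> (((3*u < r + 4 -> u < 2*r + 9) -> (not (6*p != u + 7))) and ((not (3*u < r + 4 -> u < 2*r + 9)) -> (not (6*p != u - 9)))))
Before skip: (r >= -2 -> (2*r <= p + 3*u + 3 and 2*r < -8 and (not (p != -5)))) and ((not (r >= -2)) -> (((3*u < r + 4 -> u < 2*r + 9) -> (not (6*p != u + 7))) and ((not (3*u < r + 4 -> u < 2*r + 9)) -> (not (6*p != u - 9)))))
Before u := 2*r - 1: (r >= -2 -> (p + 4*r >= 0 and 2*r < -8 and (not (p != -5)))) and ((not (r >= -2)) -> (not (6*p != 2*r + 6)))
Answer: WP = (r >= -2 -> (p + 4*r >= 0 and 2*r < -8 and (not (p != -5)))) and ((not (r >= -2)) -> (not (6*p != 2*r + 6)))


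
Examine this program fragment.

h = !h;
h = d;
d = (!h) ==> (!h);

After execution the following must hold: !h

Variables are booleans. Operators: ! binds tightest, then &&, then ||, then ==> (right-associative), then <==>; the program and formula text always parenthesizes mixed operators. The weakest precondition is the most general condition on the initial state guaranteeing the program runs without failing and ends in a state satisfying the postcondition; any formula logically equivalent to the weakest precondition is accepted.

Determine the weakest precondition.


Working backward. After the program, !h must hold.
Before d := (!h) ==> (!h): !h
Before h := d: !d
Before h := !h: !d
Answer: WP = !d


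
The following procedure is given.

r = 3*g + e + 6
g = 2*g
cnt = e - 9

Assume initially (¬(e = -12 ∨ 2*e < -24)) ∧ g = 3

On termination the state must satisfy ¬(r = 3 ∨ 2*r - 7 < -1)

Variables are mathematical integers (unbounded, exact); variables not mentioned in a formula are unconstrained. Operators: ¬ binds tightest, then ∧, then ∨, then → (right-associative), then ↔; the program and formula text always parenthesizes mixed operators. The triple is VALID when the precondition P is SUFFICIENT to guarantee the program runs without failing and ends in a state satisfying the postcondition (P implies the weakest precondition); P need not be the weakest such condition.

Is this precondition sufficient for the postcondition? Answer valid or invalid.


Working backward. After the program, the postcondition ¬(r = 3 ∨ 2*r - 7 < -1) must hold; in canonical form it is ¬(r = 3 ∨ 2*r < 6).
Before cnt := e - 9: ¬(r = 3 ∨ 2*r < 6)
Before g := 2*g: ¬(r = 3 ∨ 2*r < 6)
Before r := 3*g + e + 6: ¬(e + 3*g = -3 ∨ 2*e + 6*g < -6)
The weakest precondition is ¬(e + 3*g = -3 ∨ 2*e + 6*g < -6).
Check whether (¬(e = -12 ∨ 2*e < -24)) ∧ g = 3 implies it.
Every state satisfying the precondition satisfies the weakest precondition: the implication holds.
Answer: valid


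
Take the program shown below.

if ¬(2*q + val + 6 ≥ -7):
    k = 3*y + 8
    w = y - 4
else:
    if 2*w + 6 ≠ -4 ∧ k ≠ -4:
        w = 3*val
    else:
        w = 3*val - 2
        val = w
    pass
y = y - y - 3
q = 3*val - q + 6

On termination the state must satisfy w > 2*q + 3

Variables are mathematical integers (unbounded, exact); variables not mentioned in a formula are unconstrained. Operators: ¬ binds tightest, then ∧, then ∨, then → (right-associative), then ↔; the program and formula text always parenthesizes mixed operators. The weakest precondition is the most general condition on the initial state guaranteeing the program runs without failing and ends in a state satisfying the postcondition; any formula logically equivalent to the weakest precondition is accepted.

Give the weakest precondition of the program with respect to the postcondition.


Working backward. After the program, w > 2*q + 3 must hold.
Before q := 3*val - q + 6: 2*q + w > 6*val + 15
Before y := y - y - 3: 2*q + w > 6*val + 15
Then branch requires 2*q + y > 6*val + 19; else branch requires ((2*w ≠ -10 ∧ k ≠ -4) → 2*q > 3*val + 15) ∧ ((¬(2*w ≠ -10 ∧ k ≠ -4)) → 2*q > 15*val + 5).
Before the if: ((¬(2*q + val ≥ -13)) → 2*q + y > 6*val + 19) ∧ (2*q + val ≥ -13 → (((2*w ≠ -10 ∧ k ≠ -4) → 2*q > 3*val + 15) ∧ ((¬(2*w ≠ -10 ∧ k ≠ -4)) → 2*q > 15*val + 5)))
Answer: WP = ((¬(2*q + val ≥ -13)) → 2*q + y > 6*val + 19) ∧ (2*q + val ≥ -13 → (((2*w ≠ -10 ∧ k ≠ -4) → 2*q > 3*val + 15) ∧ ((¬(2*w ≠ -10 ∧ k ≠ -4)) → 2*q > 15*val + 5)))


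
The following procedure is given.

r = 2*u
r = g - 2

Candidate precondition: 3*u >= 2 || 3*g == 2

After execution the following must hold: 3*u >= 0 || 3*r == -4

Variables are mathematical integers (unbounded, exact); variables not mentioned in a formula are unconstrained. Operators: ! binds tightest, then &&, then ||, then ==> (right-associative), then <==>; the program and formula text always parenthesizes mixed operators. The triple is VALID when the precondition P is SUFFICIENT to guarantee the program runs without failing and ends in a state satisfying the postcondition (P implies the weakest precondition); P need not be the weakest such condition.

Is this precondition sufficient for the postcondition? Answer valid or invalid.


Working backward. After the program, 3*u >= 0 || 3*r == -4 must hold.
Before r := g - 2: 3*u >= 0 || 3*g == 2
Before r := 2*u: 3*u >= 0 || 3*g == 2
The weakest precondition is 3*u >= 0 || 3*g == 2.
Check whether 3*u >= 2 || 3*g == 2 implies it.
Every state satisfying the precondition satisfies the weakest precondition: the implication holds.
Answer: valid


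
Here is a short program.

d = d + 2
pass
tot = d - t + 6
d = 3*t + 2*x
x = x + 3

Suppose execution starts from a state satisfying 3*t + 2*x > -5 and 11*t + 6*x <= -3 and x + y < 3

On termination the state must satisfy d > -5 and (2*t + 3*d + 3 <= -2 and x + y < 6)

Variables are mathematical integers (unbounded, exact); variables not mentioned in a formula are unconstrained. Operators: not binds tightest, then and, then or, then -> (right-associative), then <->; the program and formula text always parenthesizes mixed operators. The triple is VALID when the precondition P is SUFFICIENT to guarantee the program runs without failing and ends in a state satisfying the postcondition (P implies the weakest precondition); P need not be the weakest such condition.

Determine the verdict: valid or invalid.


Working backward. After the program, the postcondition d > -5 and (2*t + 3*d + 3 <= -2 and x + y < 6) must hold; in canonical form it is d > -5 and 3*d + 2*t <= -5 and x + y < 6.
Before x := x + 3: d > -5 and 3*d + 2*t <= -5 and x + y < 3
Before d := 3*t + 2*x: 3*t + 2*x > -5 and 11*t + 6*x <= -5 and x + y < 3
Before tot := d - t + 6: 3*t + 2*x > -5 and 11*t + 6*x <= -5 and x + y < 3
Before skip: 3*t + 2*x > -5 and 11*t + 6*x <= -5 and x + y < 3
Before d := d + 2: 3*t + 2*x > -5 and 11*t + 6*x <= -5 and x + y < 3
The weakest precondition is 3*t + 2*x > -5 and 11*t + 6*x <= -5 and x + y < 3.
Check whether 3*t + 2*x > -5 and 11*t + 6*x <= -3 and x + y < 3 implies it.
Countermodel: at the initial state t = 3, x = -6, y = 8, the precondition holds but the weakest precondition fails.
Answer: invalid


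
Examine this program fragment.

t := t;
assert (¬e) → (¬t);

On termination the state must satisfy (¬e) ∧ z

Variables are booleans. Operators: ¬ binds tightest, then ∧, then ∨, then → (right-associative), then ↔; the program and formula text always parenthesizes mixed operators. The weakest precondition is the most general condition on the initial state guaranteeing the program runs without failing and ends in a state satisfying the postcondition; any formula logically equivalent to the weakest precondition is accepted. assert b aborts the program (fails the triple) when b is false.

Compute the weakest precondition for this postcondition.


Working backward. After the program, (¬e) ∧ z must hold.
Before assert (¬e) → (¬t): ((¬e) → (¬t)) ∧ (¬e) ∧ z
Before t := t: ((¬e) → (¬t)) ∧ (¬e) ∧ z
Answer: WP = ((¬e) → (¬t)) ∧ (¬e) ∧ z


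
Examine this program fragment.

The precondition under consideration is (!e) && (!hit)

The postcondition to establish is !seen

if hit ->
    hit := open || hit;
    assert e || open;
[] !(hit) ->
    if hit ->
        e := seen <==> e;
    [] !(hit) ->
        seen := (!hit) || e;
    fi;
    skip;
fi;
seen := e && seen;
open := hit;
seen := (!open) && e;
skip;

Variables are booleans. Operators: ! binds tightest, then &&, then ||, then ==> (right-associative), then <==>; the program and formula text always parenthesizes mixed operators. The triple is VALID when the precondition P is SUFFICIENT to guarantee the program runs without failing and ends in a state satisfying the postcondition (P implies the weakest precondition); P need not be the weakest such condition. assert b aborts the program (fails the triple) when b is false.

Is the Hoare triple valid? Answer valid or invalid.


Working backward. After the program, !seen must hold.
Before skip: !seen
Before seen := (!open) && e: !((!open) && e)
Before open := hit: !((!hit) && e)
Before seen := e && seen: !((!hit) && e)
Then branch requires (e || open) && (!((!(open || hit)) && e)); else branch requires (hit ==> (!((!hit) && (seen <==> e)))) && ((!hit) ==> (!((!hit) && e))).
Before the if: (hit ==> ((e || open) && (!((!(open || hit)) && e)))) && ((!hit) ==> ((hit ==> (!((!hit) && (seen <==> e)))) && ((!hit) ==> (!((!hit) && e)))))
The weakest precondition is (hit ==> ((e || open) && (!((!(open || hit)) && e)))) && ((!hit) ==> ((hit ==> (!((!hit) && (seen <==> e)))) && ((!hit) ==> (!((!hit) && e))))).
Check whether (!e) && (!hit) implies it.
Every state satisfying the precondition satisfies the weakest precondition: the implication holds.
Answer: valid


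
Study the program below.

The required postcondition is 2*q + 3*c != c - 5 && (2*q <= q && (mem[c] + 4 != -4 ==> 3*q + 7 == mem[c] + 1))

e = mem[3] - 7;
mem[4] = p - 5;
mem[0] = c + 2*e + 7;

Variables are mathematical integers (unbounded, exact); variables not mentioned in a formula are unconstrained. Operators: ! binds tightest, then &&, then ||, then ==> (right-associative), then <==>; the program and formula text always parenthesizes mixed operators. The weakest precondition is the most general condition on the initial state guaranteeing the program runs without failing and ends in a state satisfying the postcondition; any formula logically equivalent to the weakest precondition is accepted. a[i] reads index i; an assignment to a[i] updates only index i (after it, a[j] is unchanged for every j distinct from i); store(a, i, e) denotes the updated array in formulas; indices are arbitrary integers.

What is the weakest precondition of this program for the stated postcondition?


Working backward. After the program, the postcondition 2*q + 3*c != c - 5 && (2*q <= q && (mem[c] + 4 != -4 ==> 3*q + 7 == mem[c] + 1)) must hold; in canonical form it is 2*c + 2*q != -5 && q <= 0 && (mem[c] != -8 ==> 3*q == mem[c] - 6).
Before mem[0] := c + 2*e + 7: 2*c + 2*q != -5 && q <= 0 && (store(mem, 0, c + 2*e + 7)[c] != -8 ==> 3*q == store(mem, 0, c + 2*e + 7)[c] - 6)
Before mem[4] := p - 5: 2*c + 2*q != -5 && q <= 0 && (store(store(mem, 4, p - 5), 0, c + 2*e + 7)[c] != -8 ==> 3*q == store(store(mem, 4, p - 5), 0, c + 2*e + 7)[c] - 6)
Before e := mem[3] - 7: 2*c + 2*q != -5 && q <= 0 && (store(store(mem, 4, p - 5), 0, 2*mem[3] + c - 7)[c] != -8 ==> 3*q == store(store(mem, 4, p - 5), 0, 2*mem[3] + c - 7)[c] - 6)
Answer: WP = 2*c + 2*q != -5 && q <= 0 && (store(store(mem, 4, p - 5), 0, 2*mem[3] + c - 7)[c] != -8 ==> 3*q == store(store(mem, 4, p - 5), 0, 2*mem[3] + c - 7)[c] - 6)


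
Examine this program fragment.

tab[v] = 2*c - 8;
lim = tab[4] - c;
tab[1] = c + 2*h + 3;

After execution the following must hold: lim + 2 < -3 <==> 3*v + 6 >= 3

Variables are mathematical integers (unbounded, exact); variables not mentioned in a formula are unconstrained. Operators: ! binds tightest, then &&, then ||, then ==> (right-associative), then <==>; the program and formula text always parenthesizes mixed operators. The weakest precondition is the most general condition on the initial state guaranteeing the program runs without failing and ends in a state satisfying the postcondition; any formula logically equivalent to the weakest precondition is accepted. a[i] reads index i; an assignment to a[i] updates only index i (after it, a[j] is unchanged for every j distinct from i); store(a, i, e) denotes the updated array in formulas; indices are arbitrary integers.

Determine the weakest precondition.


Working backward. After the program, the postcondition lim + 2 < -3 <==> 3*v + 6 >= 3 must hold; in canonical form it is lim < -5 <==> 3*v >= -3.
Before tab[1] := c + 2*h + 3: lim < -5 <==> 3*v >= -3
Before lim := tab[4] - c: tab[4] < c - 5 <==> 3*v >= -3
Before tab[v] := 2*c - 8: store(tab, v, 2*c - 8)[4] < c - 5 <==> 3*v >= -3
Answer: WP = store(tab, v, 2*c - 8)[4] < c - 5 <==> 3*v >= -3


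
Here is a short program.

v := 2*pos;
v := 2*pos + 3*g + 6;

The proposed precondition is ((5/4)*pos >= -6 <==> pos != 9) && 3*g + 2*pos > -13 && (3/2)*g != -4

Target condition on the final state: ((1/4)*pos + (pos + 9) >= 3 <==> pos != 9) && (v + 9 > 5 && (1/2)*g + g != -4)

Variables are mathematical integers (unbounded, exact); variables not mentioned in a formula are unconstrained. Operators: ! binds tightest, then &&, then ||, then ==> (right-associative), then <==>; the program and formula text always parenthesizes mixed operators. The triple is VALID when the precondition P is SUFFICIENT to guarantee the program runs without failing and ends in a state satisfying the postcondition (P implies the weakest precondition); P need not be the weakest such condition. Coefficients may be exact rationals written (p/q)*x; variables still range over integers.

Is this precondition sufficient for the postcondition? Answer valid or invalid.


Working backward. After the program, the postcondition ((1/4)*pos + (pos + 9) >= 3 <==> pos != 9) && (v + 9 > 5 && (1/2)*g + g != -4) must hold; in canonical form it is ((5/4)*pos >= -6 <==> pos != 9) && v > -4 && (3/2)*g != -4.
Before v := 2*pos + 3*g + 6: ((5/4)*pos >= -6 <==> pos != 9) && 3*g + 2*pos > -10 && (3/2)*g != -4
Before v := 2*pos: ((5/4)*pos >= -6 <==> pos != 9) && 3*g + 2*pos > -10 && (3/2)*g != -4
The weakest precondition is ((5/4)*pos >= -6 <==> pos != 9) && 3*g + 2*pos > -10 && (3/2)*g != -4.
Check whether ((5/4)*pos >= -6 <==> pos != 9) && 3*g + 2*pos > -13 && (3/2)*g != -4 implies it.
Countermodel: at the initial state g = -2, pos = -2, the precondition holds but the weakest precondition fails.
Answer: invalid


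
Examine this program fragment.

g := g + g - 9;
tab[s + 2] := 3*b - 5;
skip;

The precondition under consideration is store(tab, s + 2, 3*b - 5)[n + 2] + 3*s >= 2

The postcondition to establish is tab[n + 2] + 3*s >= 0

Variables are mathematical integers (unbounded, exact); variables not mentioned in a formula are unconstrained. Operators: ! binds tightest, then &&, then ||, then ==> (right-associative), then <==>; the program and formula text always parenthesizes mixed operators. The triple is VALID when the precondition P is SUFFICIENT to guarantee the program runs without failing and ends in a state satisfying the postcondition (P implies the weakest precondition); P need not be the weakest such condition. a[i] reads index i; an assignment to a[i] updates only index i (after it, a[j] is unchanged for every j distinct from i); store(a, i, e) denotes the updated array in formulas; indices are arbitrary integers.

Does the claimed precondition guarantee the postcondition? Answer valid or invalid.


Working backward. After the program, tab[n + 2] + 3*s >= 0 must hold.
Before skip: tab[n + 2] + 3*s >= 0
Before tab[s + 2] := 3*b - 5: store(tab, s + 2, 3*b - 5)[n + 2] + 3*s >= 0
Before g := g + g - 9: store(tab, s + 2, 3*b - 5)[n + 2] + 3*s >= 0
The weakest precondition is store(tab, s + 2, 3*b - 5)[n + 2] + 3*s >= 0.
Check whether store(tab, s + 2, 3*b - 5)[n + 2] + 3*s >= 2 implies it.
Every state satisfying the precondition satisfies the weakest precondition: the implication holds.
Answer: valid


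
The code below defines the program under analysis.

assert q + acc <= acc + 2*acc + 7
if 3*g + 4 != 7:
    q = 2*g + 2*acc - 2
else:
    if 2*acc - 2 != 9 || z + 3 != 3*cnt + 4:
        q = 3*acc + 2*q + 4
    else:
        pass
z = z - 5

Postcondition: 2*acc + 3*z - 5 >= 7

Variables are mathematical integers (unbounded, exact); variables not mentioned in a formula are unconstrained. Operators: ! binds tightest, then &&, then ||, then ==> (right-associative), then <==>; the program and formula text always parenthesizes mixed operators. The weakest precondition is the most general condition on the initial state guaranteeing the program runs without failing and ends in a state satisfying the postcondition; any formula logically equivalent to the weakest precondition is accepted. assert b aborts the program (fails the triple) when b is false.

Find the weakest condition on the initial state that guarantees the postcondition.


Working backward. After the program, the postcondition 2*acc + 3*z - 5 >= 7 must hold; in canonical form it is 2*acc + 3*z >= 12.
Before z := z - 5: 2*acc + 3*z >= 27
Then branch requires 2*acc + 3*z >= 27; else branch requires ((2*acc != 11 || z != 3*cnt + 1) ==> 2*acc + 3*z >= 27) && ((!(2*acc != 11 || z != 3*cnt + 1)) ==> 2*acc + 3*z >= 27).
Before the if: (3*g != 3 ==> 2*acc + 3*z >= 27) && ((!(3*g != 3)) ==> (((2*acc != 11 || z != 3*cnt + 1) ==> 2*acc + 3*z >= 27) && ((!(2*acc != 11 || z != 3*cnt + 1)) ==> 2*acc + 3*z >= 27)))
Before assert q + acc <= acc + 2*acc + 7: q <= 2*acc + 7 && (3*g != 3 ==> 2*acc + 3*z >= 27) && ((!(3*g != 3)) ==> (((2*acc != 11 || z != 3*cnt + 1) ==> 2*acc + 3*z >= 27) && ((!(2*acc != 11 || z != 3*cnt + 1)) ==> 2*acc + 3*z >= 27)))
Answer: WP = q <= 2*acc + 7 && (3*g != 3 ==> 2*acc + 3*z >= 27) && ((!(3*g != 3)) ==> (((2*acc != 11 || z != 3*cnt + 1) ==> 2*acc + 3*z >= 27) && ((!(2*acc != 11 || z != 3*cnt + 1)) ==> 2*acc + 3*z >= 27)))


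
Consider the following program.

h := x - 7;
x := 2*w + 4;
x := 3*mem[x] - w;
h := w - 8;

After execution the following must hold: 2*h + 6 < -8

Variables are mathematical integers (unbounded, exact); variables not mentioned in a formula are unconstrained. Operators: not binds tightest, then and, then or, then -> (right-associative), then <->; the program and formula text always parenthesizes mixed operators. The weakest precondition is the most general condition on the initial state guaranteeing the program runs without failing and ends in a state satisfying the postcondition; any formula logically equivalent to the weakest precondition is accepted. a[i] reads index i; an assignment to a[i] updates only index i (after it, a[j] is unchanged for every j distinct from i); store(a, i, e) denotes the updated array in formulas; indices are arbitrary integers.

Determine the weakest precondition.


Working backward. After the program, the postcondition 2*h + 6 < -8 must hold; in canonical form it is 2*h < -14.
Before h := w - 8: 2*w < 2
Before x := 3*mem[x] - w: 2*w < 2
Before x := 2*w + 4: 2*w < 2
Before h := x - 7: 2*w < 2
Answer: WP = 2*w < 2


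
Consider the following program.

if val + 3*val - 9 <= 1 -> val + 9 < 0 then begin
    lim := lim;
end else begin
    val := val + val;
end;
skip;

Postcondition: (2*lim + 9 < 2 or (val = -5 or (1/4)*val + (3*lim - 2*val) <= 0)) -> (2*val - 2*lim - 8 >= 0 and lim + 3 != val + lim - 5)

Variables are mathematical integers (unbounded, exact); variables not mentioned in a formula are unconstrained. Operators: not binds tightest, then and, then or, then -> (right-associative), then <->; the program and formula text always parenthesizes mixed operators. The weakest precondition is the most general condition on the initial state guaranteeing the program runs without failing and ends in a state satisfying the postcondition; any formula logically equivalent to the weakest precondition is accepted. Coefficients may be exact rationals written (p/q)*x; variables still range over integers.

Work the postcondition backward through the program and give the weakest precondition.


Working backward. After the program, the postcondition (2*lim + 9 < 2 or (val = -5 or (1/4)*val + (3*lim - 2*val) <= 0)) -> (2*val - 2*lim - 8 >= 0 and lim + 3 != val + lim - 5) must hold; in canonical form it is (2*lim < -7 or val = -5 or 3*lim <= (7/4)*val) -> (2*val >= 2*lim + 8 and val != 8).
Before skip: (2*lim < -7 or val = -5 or 3*lim <= (7/4)*val) -> (2*val >= 2*lim + 8 and val != 8)
Then branch requires (2*lim < -7 or val = -5 or 3*lim <= (7/4)*val) -> (2*val >= 2*lim + 8 and val != 8); else branch requires (2*lim < -7 or 2*val = -5 or 3*lim <= (7/2)*val) -> (4*val >= 2*lim + 8 and 2*val != 8).
Before the if: ((4*val <= 10 -> val < -9) -> ((2*lim < -7 or val = -5 or 3*lim <= (7/4)*val) -> (2*val >= 2*lim + 8 and val != 8))) and ((not (4*val <= 10 -> val < -9)) -> ((2*lim < -7 or 2*val = -5 or 3*lim <= (7/2)*val) -> (4*val >= 2*lim + 8 and 2*val != 8)))
Answer: WP = ((4*val <= 10 -> val < -9) -> ((2*lim < -7 or val = -5 or 3*lim <= (7/4)*val) -> (2*val >= 2*lim + 8 and val != 8))) and ((not (4*val <= 10 -> val < -9)) -> ((2*lim < -7 or 2*val = -5 or 3*lim <= (7/2)*val) -> (4*val >= 2*lim + 8 and 2*val != 8)))


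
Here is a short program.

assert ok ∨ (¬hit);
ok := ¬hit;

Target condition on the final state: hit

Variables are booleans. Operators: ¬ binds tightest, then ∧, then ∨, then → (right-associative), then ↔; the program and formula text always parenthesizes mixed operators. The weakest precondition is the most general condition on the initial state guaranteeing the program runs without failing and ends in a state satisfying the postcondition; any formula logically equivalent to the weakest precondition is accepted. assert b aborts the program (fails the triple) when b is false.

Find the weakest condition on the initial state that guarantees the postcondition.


Working backward. After the program, hit must hold.
Before ok := ¬hit: hit
Before assert ok ∨ (¬hit): (ok ∨ (¬hit)) ∧ hit
Answer: WP = (ok ∨ (¬hit)) ∧ hit


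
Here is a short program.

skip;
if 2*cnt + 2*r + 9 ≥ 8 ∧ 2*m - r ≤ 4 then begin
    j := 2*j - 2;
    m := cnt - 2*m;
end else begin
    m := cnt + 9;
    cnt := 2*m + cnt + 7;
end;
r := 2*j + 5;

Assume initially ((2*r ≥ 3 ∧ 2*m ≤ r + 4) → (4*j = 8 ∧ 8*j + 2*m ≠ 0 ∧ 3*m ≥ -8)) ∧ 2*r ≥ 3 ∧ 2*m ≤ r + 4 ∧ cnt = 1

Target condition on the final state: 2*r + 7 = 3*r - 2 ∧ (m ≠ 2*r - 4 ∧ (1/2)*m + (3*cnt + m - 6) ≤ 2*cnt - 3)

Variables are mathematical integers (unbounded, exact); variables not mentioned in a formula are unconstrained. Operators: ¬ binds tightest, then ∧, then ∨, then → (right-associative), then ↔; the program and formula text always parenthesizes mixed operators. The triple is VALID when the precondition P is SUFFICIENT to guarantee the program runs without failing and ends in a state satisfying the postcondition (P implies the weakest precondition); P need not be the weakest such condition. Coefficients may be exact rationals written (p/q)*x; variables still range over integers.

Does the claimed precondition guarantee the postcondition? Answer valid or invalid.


Working backward. After the program, the postcondition 2*r + 7 = 3*r - 2 ∧ (m ≠ 2*r - 4 ∧ (1/2)*m + (3*cnt + m - 6) ≤ 2*cnt - 3) must hold; in canonical form it is r = 9 ∧ m ≠ 2*r - 4 ∧ cnt + (3/2)*m ≤ 3.
Before r := 2*j + 5: 2*j = 4 ∧ m ≠ 4*j + 6 ∧ cnt + (3/2)*m ≤ 3
Then branch requires 4*j = 8 ∧ cnt ≠ 8*j + 2*m - 2 ∧ (5/2)*cnt ≤ 3*m + 3; else branch requires 2*j = 4 ∧ cnt ≠ 4*j - 3 ∧ (9/2)*cnt ≤ -71/2.
Before the if: ((2*cnt + 2*r ≥ -1 ∧ 2*m ≤ r + 4) → (4*j = 8 ∧ cnt ≠ 8*j + 2*m - 2 ∧ (5/2)*cnt ≤ 3*m + 3)) ∧ ((¬(2*cnt + 2*r ≥ -1 ∧ 2*m ≤ r + 4)) → (2*j = 4 ∧ cnt ≠ 4*j - 3 ∧ (9/2)*cnt ≤ -71/2))
Before skip: ((2*cnt + 2*r ≥ -1 ∧ 2*m ≤ r + 4) → (4*j = 8 ∧ cnt ≠ 8*j + 2*m - 2 ∧ (5/2)*cnt ≤ 3*m + 3)) ∧ ((¬(2*cnt + 2*r ≥ -1 ∧ 2*m ≤ r + 4)) → (2*j = 4 ∧ cnt ≠ 4*j - 3 ∧ (9/2)*cnt ≤ -71/2))
The weakest precondition is ((2*cnt + 2*r ≥ -1 ∧ 2*m ≤ r + 4) → (4*j = 8 ∧ cnt ≠ 8*j + 2*m - 2 ∧ (5/2)*cnt ≤ 3*m + 3)) ∧ ((¬(2*cnt + 2*r ≥ -1 ∧ 2*m ≤ r + 4)) → (2*j = 4 ∧ cnt ≠ 4*j - 3 ∧ (9/2)*cnt ≤ -71/2)).
Check whether ((2*r ≥ 3 ∧ 2*m ≤ r + 4) → (4*j = 8 ∧ 8*j + 2*m ≠ 0 ∧ 3*m ≥ -8)) ∧ 2*r ≥ 3 ∧ 2*m ≤ r + 4 ∧ cnt = 1 implies it.
Countermodel: at the initial state cnt = 1, j = 2, m = -1, r = 2, the precondition holds but the weakest precondition fails.
Answer: invalid


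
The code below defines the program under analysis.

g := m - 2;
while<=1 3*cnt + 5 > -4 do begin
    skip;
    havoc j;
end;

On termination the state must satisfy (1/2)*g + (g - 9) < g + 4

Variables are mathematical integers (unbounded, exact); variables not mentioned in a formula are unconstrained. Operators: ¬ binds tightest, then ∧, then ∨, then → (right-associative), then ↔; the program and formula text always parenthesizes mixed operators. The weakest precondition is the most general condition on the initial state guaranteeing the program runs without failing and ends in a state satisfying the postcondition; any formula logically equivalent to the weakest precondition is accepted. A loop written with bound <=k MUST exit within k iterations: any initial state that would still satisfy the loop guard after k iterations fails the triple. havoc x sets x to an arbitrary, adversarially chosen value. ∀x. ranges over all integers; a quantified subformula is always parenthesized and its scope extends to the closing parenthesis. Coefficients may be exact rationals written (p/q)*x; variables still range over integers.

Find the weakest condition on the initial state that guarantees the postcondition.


Working backward. After the program, the postcondition (1/2)*g + (g - 9) < g + 4 must hold; in canonical form it is (1/2)*g < 13.
Before the loop (bound <=1), unroll the exhaustion recursion (WP_0 = exit-now case; WP_j = one more guarded iteration, up to j = 1):
  WP_0: (¬(3*cnt > -9)) ∧ (1/2)*g < 13
  WP_1: (3*cnt > -9 → ((¬(3*cnt > -9)) ∧ (1/2)*g < 13)) ∧ ((¬(3*cnt > -9)) → (1/2)*g < 13)
So before the loop: (3*cnt > -9 → ((¬(3*cnt > -9)) ∧ (1/2)*g < 13)) ∧ ((¬(3*cnt > -9)) → (1/2)*g < 13)
Before g := m - 2: (3*cnt > -9 → ((¬(3*cnt > -9)) ∧ (1/2)*m < 14)) ∧ ((¬(3*cnt > -9)) → (1/2)*m < 14)
Answer: WP = (3*cnt > -9 → ((¬(3*cnt > -9)) ∧ (1/2)*m < 14)) ∧ ((¬(3*cnt > -9)) → (1/2)*m < 14)


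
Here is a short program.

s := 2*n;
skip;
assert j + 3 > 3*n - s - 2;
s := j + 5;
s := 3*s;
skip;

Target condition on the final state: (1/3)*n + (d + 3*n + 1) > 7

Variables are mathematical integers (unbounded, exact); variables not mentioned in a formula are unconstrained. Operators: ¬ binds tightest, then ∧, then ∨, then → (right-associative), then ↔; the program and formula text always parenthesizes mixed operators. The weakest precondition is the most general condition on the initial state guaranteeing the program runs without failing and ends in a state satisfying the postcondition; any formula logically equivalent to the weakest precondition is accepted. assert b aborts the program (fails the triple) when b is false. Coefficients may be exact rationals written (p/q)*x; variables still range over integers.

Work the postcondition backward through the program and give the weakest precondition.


Working backward. After the program, the postcondition (1/3)*n + (d + 3*n + 1) > 7 must hold; in canonical form it is d + (10/3)*n > 6.
Before skip: d + (10/3)*n > 6
Before s := 3*s: d + (10/3)*n > 6
Before s := j + 5: d + (10/3)*n > 6
Before assert j + 3 > 3*n - s - 2: j + s > 3*n - 5 ∧ d + (10/3)*n > 6
Before skip: j + s > 3*n - 5 ∧ d + (10/3)*n > 6
Before s := 2*n: j > n - 5 ∧ d + (10/3)*n > 6
Answer: WP = j > n - 5 ∧ d + (10/3)*n > 6


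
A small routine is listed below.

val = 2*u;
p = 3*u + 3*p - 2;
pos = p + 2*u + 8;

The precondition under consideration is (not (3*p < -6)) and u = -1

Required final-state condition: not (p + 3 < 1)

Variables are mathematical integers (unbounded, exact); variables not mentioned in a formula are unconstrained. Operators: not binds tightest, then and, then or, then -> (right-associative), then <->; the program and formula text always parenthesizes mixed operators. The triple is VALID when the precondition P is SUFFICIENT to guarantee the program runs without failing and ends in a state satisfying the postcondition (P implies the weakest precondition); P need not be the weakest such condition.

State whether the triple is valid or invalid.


Working backward. After the program, the postcondition not (p + 3 < 1) must hold; in canonical form it is not (p < -2).
Before pos := p + 2*u + 8: not (p < -2)
Before p := 3*u + 3*p - 2: not (3*p + 3*u < 0)
Before val := 2*u: not (3*p + 3*u < 0)
The weakest precondition is not (3*p + 3*u < 0).
Check whether (not (3*p < -6)) and u = -1 implies it.
Countermodel: at the initial state p = -2, u = -1, the precondition holds but the weakest precondition fails.
Answer: invalid


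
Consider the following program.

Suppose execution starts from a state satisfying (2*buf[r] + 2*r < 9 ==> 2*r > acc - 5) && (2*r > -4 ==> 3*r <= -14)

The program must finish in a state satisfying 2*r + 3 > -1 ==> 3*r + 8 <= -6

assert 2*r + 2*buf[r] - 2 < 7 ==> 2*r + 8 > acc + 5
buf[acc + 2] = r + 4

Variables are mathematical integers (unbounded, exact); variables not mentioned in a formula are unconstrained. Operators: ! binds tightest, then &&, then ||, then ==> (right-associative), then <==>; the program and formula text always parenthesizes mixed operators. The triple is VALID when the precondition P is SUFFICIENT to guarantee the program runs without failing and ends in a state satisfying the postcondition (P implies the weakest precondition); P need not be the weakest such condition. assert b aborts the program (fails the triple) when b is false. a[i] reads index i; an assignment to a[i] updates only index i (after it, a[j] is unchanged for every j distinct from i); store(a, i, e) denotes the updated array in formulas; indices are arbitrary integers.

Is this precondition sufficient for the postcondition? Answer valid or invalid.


Working backward. After the program, the postcondition 2*r + 3 > -1 ==> 3*r + 8 <= -6 must hold; in canonical form it is 2*r > -4 ==> 3*r <= -14.
Before buf[acc + 2] := r + 4: 2*r > -4 ==> 3*r <= -14
Before assert 2*r + 2*buf[r] - 2 < 7 ==> 2*r + 8 > acc + 5: (2*buf[r] + 2*r < 9 ==> 2*r > acc - 3) && (2*r > -4 ==> 3*r <= -14)
The weakest precondition is (2*buf[r] + 2*r < 9 ==> 2*r > acc - 3) && (2*r > -4 ==> 3*r <= -14).
Check whether (2*buf[r] + 2*r < 9 ==> 2*r > acc - 5) && (2*r > -4 ==> 3*r <= -14) implies it.
Countermodel: at the initial state acc = -1, buf = {[-2] = 0, elsewhere 0}, r = -2, the precondition holds but the weakest precondition fails.
Answer: invalid


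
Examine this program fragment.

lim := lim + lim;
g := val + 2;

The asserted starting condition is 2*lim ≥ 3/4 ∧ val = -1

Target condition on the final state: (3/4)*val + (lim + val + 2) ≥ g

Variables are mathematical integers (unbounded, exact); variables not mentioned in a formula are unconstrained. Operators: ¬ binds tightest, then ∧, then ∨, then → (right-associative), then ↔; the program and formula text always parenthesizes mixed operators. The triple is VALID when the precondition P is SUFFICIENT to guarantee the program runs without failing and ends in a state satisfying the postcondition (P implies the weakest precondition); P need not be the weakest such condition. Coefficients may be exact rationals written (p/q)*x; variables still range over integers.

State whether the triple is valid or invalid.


Working backward. After the program, the postcondition (3/4)*val + (lim + val + 2) ≥ g must hold; in canonical form it is lim + (7/4)*val ≥ g - 2.
Before g := val + 2: lim + (3/4)*val ≥ 0
Before lim := lim + lim: 2*lim + (3/4)*val ≥ 0
The weakest precondition is 2*lim + (3/4)*val ≥ 0.
Check whether 2*lim ≥ 3/4 ∧ val = -1 implies it.
Every state satisfying the precondition satisfies the weakest precondition: the implication holds.
Answer: valid


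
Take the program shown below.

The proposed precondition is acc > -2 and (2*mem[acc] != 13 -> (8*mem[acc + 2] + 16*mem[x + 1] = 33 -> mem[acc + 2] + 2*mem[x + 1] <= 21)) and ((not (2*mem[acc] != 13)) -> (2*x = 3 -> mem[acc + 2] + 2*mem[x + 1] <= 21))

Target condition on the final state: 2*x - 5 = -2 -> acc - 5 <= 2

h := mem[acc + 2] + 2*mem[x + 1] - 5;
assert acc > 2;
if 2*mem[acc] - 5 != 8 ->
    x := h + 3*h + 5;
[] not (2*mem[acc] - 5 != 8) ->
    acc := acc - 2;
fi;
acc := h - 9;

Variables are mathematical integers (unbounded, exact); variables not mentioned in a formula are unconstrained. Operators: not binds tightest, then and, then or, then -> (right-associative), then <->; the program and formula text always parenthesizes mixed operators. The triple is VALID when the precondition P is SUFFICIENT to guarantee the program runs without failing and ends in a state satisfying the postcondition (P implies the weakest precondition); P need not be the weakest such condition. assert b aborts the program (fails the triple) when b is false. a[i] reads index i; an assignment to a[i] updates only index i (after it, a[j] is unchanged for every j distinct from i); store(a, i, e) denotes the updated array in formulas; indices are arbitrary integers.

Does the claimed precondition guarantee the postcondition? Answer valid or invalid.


Working backward. After the program, the postcondition 2*x - 5 = -2 -> acc - 5 <= 2 must hold; in canonical form it is 2*x = 3 -> acc <= 7.
Before acc := h - 9: 2*x = 3 -> h <= 16
Then branch requires 8*h = -7 -> h <= 16; else branch requires 2*x = 3 -> h <= 16.
Before the if: (2*mem[acc] != 13 -> (8*h = -7 -> h <= 16)) and ((not (2*mem[acc] != 13)) -> (2*x = 3 -> h <= 16))
Before assert acc > 2: acc > 2 and (2*mem[acc] != 13 -> (8*h = -7 -> h <= 16)) and ((not (2*mem[acc] != 13)) -> (2*x = 3 -> h <= 16))
Before h := mem[acc + 2] + 2*mem[x + 1] - 5: acc > 2 and (2*mem[acc] != 13 -> (8*mem[acc + 2] + 16*mem[x + 1] = 33 -> mem[acc + 2] + 2*mem[x + 1] <= 21)) and ((not (2*mem[acc] != 13)) -> (2*x = 3 -> mem[acc + 2] + 2*mem[x + 1] <= 21))
The weakest precondition is acc > 2 and (2*mem[acc] != 13 -> (8*mem[acc + 2] + 16*mem[x + 1] = 33 -> mem[acc + 2] + 2*mem[x + 1] <= 21)) and ((not (2*mem[acc] != 13)) -> (2*x = 3 -> mem[acc + 2] + 2*mem[x + 1] <= 21)).
Check whether acc > -2 and (2*mem[acc] != 13 -> (8*mem[acc + 2] + 16*mem[x + 1] = 33 -> mem[acc + 2] + 2*mem[x + 1] <= 21)) and ((not (2*mem[acc] != 13)) -> (2*x = 3 -> mem[acc + 2] + 2*mem[x + 1] <= 21)) implies it.
Countermodel: at the initial state acc = 0, mem = {[0] = 0, [2] = 0, elsewhere 0}, x = -1, the precondition holds but the weakest precondition fails.
Answer: invalid
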